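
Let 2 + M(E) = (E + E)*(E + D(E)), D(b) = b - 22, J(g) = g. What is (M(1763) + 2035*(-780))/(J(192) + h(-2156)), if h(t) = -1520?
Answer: -5383901/664 ≈ -8108.3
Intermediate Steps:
D(b) = -22 + b
M(E) = -2 + 2*E*(-22 + 2*E) (M(E) = -2 + (E + E)*(E + (-22 + E)) = -2 + (2*E)*(-22 + 2*E) = -2 + 2*E*(-22 + 2*E))
(M(1763) + 2035*(-780))/(J(192) + h(-2156)) = ((-2 - 44*1763 + 4*1763²) + 2035*(-780))/(192 - 1520) = ((-2 - 77572 + 4*3108169) - 1587300)/(-1328) = ((-2 - 77572 + 12432676) - 1587300)*(-1/1328) = (12355102 - 1587300)*(-1/1328) = 10767802*(-1/1328) = -5383901/664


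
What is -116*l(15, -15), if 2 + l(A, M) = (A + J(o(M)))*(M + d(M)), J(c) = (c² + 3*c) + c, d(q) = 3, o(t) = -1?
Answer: 16936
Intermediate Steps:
J(c) = c² + 4*c
l(A, M) = -2 + (-3 + A)*(3 + M) (l(A, M) = -2 + (A - (4 - 1))*(M + 3) = -2 + (A - 1*3)*(3 + M) = -2 + (A - 3)*(3 + M) = -2 + (-3 + A)*(3 + M))
-116*l(15, -15) = -116*(-11 - 3*(-15) + 3*15 + 15*(-15)) = -116*(-11 + 45 + 45 - 225) = -116*(-146) = 16936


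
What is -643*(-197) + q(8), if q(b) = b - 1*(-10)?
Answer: 126689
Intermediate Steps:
q(b) = 10 + b (q(b) = b + 10 = 10 + b)
-643*(-197) + q(8) = -643*(-197) + (10 + 8) = 126671 + 18 = 126689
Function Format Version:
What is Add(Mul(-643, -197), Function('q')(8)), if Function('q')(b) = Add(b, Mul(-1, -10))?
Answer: 126689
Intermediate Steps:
Function('q')(b) = Add(10, b) (Function('q')(b) = Add(b, 10) = Add(10, b))
Add(Mul(-643, -197), Function('q')(8)) = Add(Mul(-643, -197), Add(10, 8)) = Add(126671, 18) = 126689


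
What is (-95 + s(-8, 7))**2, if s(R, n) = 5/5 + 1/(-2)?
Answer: 35721/4 ≈ 8930.3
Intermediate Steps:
s(R, n) = 1/2 (s(R, n) = 5*(1/5) + 1*(-1/2) = 1 - 1/2 = 1/2)
(-95 + s(-8, 7))**2 = (-95 + 1/2)**2 = (-189/2)**2 = 35721/4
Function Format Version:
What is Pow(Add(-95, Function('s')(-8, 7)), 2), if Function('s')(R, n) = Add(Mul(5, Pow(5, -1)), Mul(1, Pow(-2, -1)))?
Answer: Rational(35721, 4) ≈ 8930.3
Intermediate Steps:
Function('s')(R, n) = Rational(1, 2) (Function('s')(R, n) = Add(Mul(5, Rational(1, 5)), Mul(1, Rational(-1, 2))) = Add(1, Rational(-1, 2)) = Rational(1, 2))
Pow(Add(-95, Function('s')(-8, 7)), 2) = Pow(Add(-95, Rational(1, 2)), 2) = Pow(Rational(-189, 2), 2) = Rational(35721, 4)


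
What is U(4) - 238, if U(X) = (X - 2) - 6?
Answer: -242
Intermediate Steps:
U(X) = -8 + X (U(X) = (-2 + X) - 6 = -8 + X)
U(4) - 238 = (-8 + 4) - 238 = -4 - 238 = -242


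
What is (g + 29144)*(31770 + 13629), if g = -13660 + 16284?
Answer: 1442235432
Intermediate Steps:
g = 2624
(g + 29144)*(31770 + 13629) = (2624 + 29144)*(31770 + 13629) = 31768*45399 = 1442235432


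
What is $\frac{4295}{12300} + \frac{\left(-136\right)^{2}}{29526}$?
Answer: $\frac{3936833}{4035220} \approx 0.97562$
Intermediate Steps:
$\frac{4295}{12300} + \frac{\left(-136\right)^{2}}{29526} = 4295 \cdot \frac{1}{12300} + 18496 \cdot \frac{1}{29526} = \frac{859}{2460} + \frac{9248}{14763} = \frac{3936833}{4035220}$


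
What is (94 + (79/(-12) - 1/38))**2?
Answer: 397005625/51984 ≈ 7637.1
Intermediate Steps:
(94 + (79/(-12) - 1/38))**2 = (94 + (79*(-1/12) - 1*1/38))**2 = (94 + (-79/12 - 1/38))**2 = (94 - 1507/228)**2 = (19925/228)**2 = 397005625/51984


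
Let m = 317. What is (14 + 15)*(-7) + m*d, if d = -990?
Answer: -314033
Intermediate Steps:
(14 + 15)*(-7) + m*d = (14 + 15)*(-7) + 317*(-990) = 29*(-7) - 313830 = -203 - 313830 = -314033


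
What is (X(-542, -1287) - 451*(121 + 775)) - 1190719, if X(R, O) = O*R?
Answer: -897261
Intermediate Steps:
(X(-542, -1287) - 451*(121 + 775)) - 1190719 = (-1287*(-542) - 451*(121 + 775)) - 1190719 = (697554 - 451*896) - 1190719 = (697554 - 404096) - 1190719 = 293458 - 1190719 = -897261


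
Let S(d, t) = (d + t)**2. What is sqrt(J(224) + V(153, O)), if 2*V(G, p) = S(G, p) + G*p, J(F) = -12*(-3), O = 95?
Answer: sqrt(152222)/2 ≈ 195.08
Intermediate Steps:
J(F) = 36
V(G, p) = (G + p)**2/2 + G*p/2 (V(G, p) = ((G + p)**2 + G*p)/2 = (G + p)**2/2 + G*p/2)
sqrt(J(224) + V(153, O)) = sqrt(36 + ((153 + 95)**2/2 + (1/2)*153*95)) = sqrt(36 + ((1/2)*248**2 + 14535/2)) = sqrt(36 + ((1/2)*61504 + 14535/2)) = sqrt(36 + (30752 + 14535/2)) = sqrt(36 + 76039/2) = sqrt(76111/2) = sqrt(152222)/2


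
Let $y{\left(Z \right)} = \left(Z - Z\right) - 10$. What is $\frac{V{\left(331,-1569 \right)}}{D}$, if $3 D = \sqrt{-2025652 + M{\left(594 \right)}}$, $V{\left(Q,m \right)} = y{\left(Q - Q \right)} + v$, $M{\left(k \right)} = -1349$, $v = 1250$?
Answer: $- \frac{1240 i \sqrt{2027001}}{675667} \approx - 2.6129 i$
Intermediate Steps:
$y{\left(Z \right)} = -10$ ($y{\left(Z \right)} = 0 - 10 = -10$)
$V{\left(Q,m \right)} = 1240$ ($V{\left(Q,m \right)} = -10 + 1250 = 1240$)
$D = \frac{i \sqrt{2027001}}{3}$ ($D = \frac{\sqrt{-2025652 - 1349}}{3} = \frac{\sqrt{-2027001}}{3} = \frac{i \sqrt{2027001}}{3} \approx 474.58 i$)
$\frac{V{\left(331,-1569 \right)}}{D} = \frac{1240}{\frac{1}{3} i \sqrt{2027001}} = 1240 \left(- \frac{i \sqrt{2027001}}{675667}\right) = - \frac{1240 i \sqrt{2027001}}{675667}$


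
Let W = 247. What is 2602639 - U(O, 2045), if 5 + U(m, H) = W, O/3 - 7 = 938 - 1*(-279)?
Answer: 2602397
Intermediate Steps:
O = 3672 (O = 21 + 3*(938 - 1*(-279)) = 21 + 3*(938 + 279) = 21 + 3*1217 = 21 + 3651 = 3672)
U(m, H) = 242 (U(m, H) = -5 + 247 = 242)
2602639 - U(O, 2045) = 2602639 - 1*242 = 2602639 - 242 = 2602397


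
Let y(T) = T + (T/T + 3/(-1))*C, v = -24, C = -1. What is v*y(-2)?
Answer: 0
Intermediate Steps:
y(T) = 2 + T (y(T) = T + (T/T + 3/(-1))*(-1) = T + (1 + 3*(-1))*(-1) = T + (1 - 3)*(-1) = T - 2*(-1) = T + 2 = 2 + T)
v*y(-2) = -24*(2 - 2) = -24*0 = 0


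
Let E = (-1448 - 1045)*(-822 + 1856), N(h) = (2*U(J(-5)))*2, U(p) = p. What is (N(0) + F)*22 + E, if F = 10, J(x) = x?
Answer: -2577982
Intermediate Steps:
N(h) = -20 (N(h) = (2*(-5))*2 = -10*2 = -20)
E = -2577762 (E = -2493*1034 = -2577762)
(N(0) + F)*22 + E = (-20 + 10)*22 - 2577762 = -10*22 - 2577762 = -220 - 2577762 = -2577982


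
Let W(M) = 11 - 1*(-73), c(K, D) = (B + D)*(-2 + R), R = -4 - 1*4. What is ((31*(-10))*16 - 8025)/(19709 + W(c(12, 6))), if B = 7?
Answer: -12985/19793 ≈ -0.65604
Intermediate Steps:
R = -8 (R = -4 - 4 = -8)
c(K, D) = -70 - 10*D (c(K, D) = (7 + D)*(-2 - 8) = (7 + D)*(-10) = -70 - 10*D)
W(M) = 84 (W(M) = 11 + 73 = 84)
((31*(-10))*16 - 8025)/(19709 + W(c(12, 6))) = ((31*(-10))*16 - 8025)/(19709 + 84) = (-310*16 - 8025)/19793 = (-4960 - 8025)*(1/19793) = -12985*1/19793 = -12985/19793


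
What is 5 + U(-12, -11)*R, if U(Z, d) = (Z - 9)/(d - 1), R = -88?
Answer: -149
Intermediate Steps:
U(Z, d) = (-9 + Z)/(-1 + d)
5 + U(-12, -11)*R = 5 + ((-9 - 12)/(-1 - 11))*(-88) = 5 + (-21/(-12))*(-88) = 5 - 1/12*(-21)*(-88) = 5 + (7/4)*(-88) = 5 - 154 = -149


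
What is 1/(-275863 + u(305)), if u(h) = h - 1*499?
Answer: -1/276057 ≈ -3.6224e-6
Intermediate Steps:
u(h) = -499 + h (u(h) = h - 499 = -499 + h)
1/(-275863 + u(305)) = 1/(-275863 + (-499 + 305)) = 1/(-275863 - 194) = 1/(-276057) = -1/276057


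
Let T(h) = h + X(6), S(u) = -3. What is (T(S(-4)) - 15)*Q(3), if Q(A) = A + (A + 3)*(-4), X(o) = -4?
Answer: 462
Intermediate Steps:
Q(A) = -12 - 3*A (Q(A) = A + (3 + A)*(-4) = A + (-12 - 4*A) = -12 - 3*A)
T(h) = -4 + h (T(h) = h - 4 = -4 + h)
(T(S(-4)) - 15)*Q(3) = ((-4 - 3) - 15)*(-12 - 3*3) = (-7 - 15)*(-12 - 9) = -22*(-21) = 462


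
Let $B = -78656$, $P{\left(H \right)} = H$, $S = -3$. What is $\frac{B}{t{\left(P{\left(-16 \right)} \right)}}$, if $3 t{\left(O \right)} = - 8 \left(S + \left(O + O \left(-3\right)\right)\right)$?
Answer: $\frac{29496}{29} \approx 1017.1$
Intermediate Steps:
$t{\left(O \right)} = 8 + \frac{16 O}{3}$ ($t{\left(O \right)} = \frac{\left(-8\right) \left(-3 + \left(O + O \left(-3\right)\right)\right)}{3} = \frac{\left(-8\right) \left(-3 + \left(O - 3 O\right)\right)}{3} = \frac{\left(-8\right) \left(-3 - 2 O\right)}{3} = \frac{24 + 16 O}{3} = 8 + \frac{16 O}{3}$)
$\frac{B}{t{\left(P{\left(-16 \right)} \right)}} = - \frac{78656}{8 + \frac{16}{3} \left(-16\right)} = - \frac{78656}{8 - \frac{256}{3}} = - \frac{78656}{- \frac{232}{3}} = \left(-78656\right) \left(- \frac{3}{232}\right) = \frac{29496}{29}$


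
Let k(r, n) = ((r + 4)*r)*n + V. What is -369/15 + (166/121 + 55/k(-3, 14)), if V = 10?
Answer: -482971/19360 ≈ -24.947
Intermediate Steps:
k(r, n) = 10 + n*r*(4 + r) (k(r, n) = ((r + 4)*r)*n + 10 = ((4 + r)*r)*n + 10 = (r*(4 + r))*n + 10 = n*r*(4 + r) + 10 = 10 + n*r*(4 + r))
-369/15 + (166/121 + 55/k(-3, 14)) = -369/15 + (166/121 + 55/(10 + 14*(-3)**2 + 4*14*(-3))) = -369*1/15 + (166*(1/121) + 55/(10 + 14*9 - 168)) = -123/5 + (166/121 + 55/(10 + 126 - 168)) = -123/5 + (166/121 + 55/(-32)) = -123/5 + (166/121 + 55*(-1/32)) = -123/5 + (166/121 - 55/32) = -123/5 - 1343/3872 = -482971/19360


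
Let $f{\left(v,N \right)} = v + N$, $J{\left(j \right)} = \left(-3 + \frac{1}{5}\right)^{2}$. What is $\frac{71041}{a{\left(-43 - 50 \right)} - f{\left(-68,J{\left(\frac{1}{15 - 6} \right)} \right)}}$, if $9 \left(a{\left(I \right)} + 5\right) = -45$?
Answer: $\frac{93475}{66} \approx 1416.3$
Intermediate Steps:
$a{\left(I \right)} = -10$ ($a{\left(I \right)} = -5 + \frac{1}{9} \left(-45\right) = -5 - 5 = -10$)
$J{\left(j \right)} = \frac{196}{25}$ ($J{\left(j \right)} = \left(-3 + \frac{1}{5}\right)^{2} = \left(- \frac{14}{5}\right)^{2} = \frac{196}{25}$)
$f{\left(v,N \right)} = N + v$
$\frac{71041}{a{\left(-43 - 50 \right)} - f{\left(-68,J{\left(\frac{1}{15 - 6} \right)} \right)}} = \frac{71041}{-10 - \left(\frac{196}{25} - 68\right)} = \frac{71041}{-10 - - \frac{1504}{25}} = \frac{71041}{-10 + \frac{1504}{25}} = \frac{71041}{\frac{1254}{25}} = 71041 \cdot \frac{25}{1254} = \frac{93475}{66}$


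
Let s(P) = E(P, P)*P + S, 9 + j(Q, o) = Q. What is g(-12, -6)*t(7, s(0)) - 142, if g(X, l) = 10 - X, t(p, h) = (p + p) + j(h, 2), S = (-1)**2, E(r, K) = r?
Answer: -10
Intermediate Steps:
S = 1
j(Q, o) = -9 + Q
s(P) = 1 + P**2 (s(P) = P*P + 1 = P**2 + 1 = 1 + P**2)
t(p, h) = -9 + h + 2*p (t(p, h) = (p + p) + (-9 + h) = 2*p + (-9 + h) = -9 + h + 2*p)
g(-12, -6)*t(7, s(0)) - 142 = (10 - 1*(-12))*(-9 + (1 + 0**2) + 2*7) - 142 = (10 + 12)*(-9 + (1 + 0) + 14) - 142 = 22*(-9 + 1 + 14) - 142 = 22*6 - 142 = 132 - 142 = -10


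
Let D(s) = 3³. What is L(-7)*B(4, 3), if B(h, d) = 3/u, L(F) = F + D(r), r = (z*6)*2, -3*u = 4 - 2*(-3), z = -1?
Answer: -18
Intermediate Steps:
u = -10/3 (u = -(4 - 2*(-3))/3 = -(4 + 6)/3 = -⅓*10 = -10/3 ≈ -3.3333)
r = -12 (r = -1*6*2 = -6*2 = -12)
D(s) = 27
L(F) = 27 + F (L(F) = F + 27 = 27 + F)
B(h, d) = -9/10 (B(h, d) = 3/(-10/3) = 3*(-3/10) = -9/10)
L(-7)*B(4, 3) = (27 - 7)*(-9/10) = 20*(-9/10) = -18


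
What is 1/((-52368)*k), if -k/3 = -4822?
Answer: -1/757555488 ≈ -1.3200e-9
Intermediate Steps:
k = 14466 (k = -3*(-4822) = 14466)
1/((-52368)*k) = 1/(-52368*14466) = -1/52368*1/14466 = -1/757555488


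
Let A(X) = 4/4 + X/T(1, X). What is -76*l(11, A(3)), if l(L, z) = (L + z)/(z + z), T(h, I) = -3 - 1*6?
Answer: -665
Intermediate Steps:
T(h, I) = -9 (T(h, I) = -3 - 6 = -9)
A(X) = 1 - X/9 (A(X) = 4/4 + X/(-9) = 4*(¼) + X*(-⅑) = 1 - X/9)
l(L, z) = (L + z)/(2*z) (l(L, z) = (L + z)/((2*z)) = (L + z)*(1/(2*z)) = (L + z)/(2*z))
-76*l(11, A(3)) = -38*(11 + (1 - ⅑*3))/(1 - ⅑*3) = -38*(11 + (1 - ⅓))/(1 - ⅓) = -38*(11 + ⅔)/⅔ = -38*3*35/(2*3) = -76*35/4 = -665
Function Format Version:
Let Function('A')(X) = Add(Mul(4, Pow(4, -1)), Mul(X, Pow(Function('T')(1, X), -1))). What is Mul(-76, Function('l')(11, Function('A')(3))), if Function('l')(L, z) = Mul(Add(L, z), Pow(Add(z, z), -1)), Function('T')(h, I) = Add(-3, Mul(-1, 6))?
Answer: -665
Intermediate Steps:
Function('T')(h, I) = -9 (Function('T')(h, I) = Add(-3, -6) = -9)
Function('A')(X) = Add(1, Mul(Rational(-1, 9), X)) (Function('A')(X) = Add(Mul(4, Pow(4, -1)), Mul(X, Pow(-9, -1))) = Add(Mul(4, Rational(1, 4)), Mul(X, Rational(-1, 9))) = Add(1, Mul(Rational(-1, 9), X)))
Function('l')(L, z) = Mul(Rational(1, 2), Pow(z, -1), Add(L, z)) (Function('l')(L, z) = Mul(Add(L, z), Pow(Mul(2, z), -1)) = Mul(Add(L, z), Mul(Rational(1, 2), Pow(z, -1))) = Mul(Rational(1, 2), Pow(z, -1), Add(L, z)))
Mul(-76, Function('l')(11, Function('A')(3))) = Mul(-76, Mul(Rational(1, 2), Pow(Add(1, Mul(Rational(-1, 9), 3)), -1), Add(11, Add(1, Mul(Rational(-1, 9), 3))))) = Mul(-76, Mul(Rational(1, 2), Pow(Add(1, Rational(-1, 3)), -1), Add(11, Add(1, Rational(-1, 3))))) = Mul(-76, Mul(Rational(1, 2), Pow(Rational(2, 3), -1), Add(11, Rational(2, 3)))) = Mul(-76, Mul(Rational(1, 2), Rational(3, 2), Rational(35, 3))) = Mul(-76, Rational(35, 4)) = -665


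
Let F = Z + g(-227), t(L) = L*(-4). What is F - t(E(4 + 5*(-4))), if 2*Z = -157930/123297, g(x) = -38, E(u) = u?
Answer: -12655259/123297 ≈ -102.64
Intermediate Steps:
t(L) = -4*L
Z = -78965/123297 (Z = (-157930/123297)/2 = (-157930*1/123297)/2 = (½)*(-157930/123297) = -78965/123297 ≈ -0.64045)
F = -4764251/123297 (F = -78965/123297 - 38 = -4764251/123297 ≈ -38.640)
F - t(E(4 + 5*(-4))) = -4764251/123297 - (-4)*(4 + 5*(-4)) = -4764251/123297 - (-4)*(4 - 20) = -4764251/123297 - (-4)*(-16) = -4764251/123297 - 1*64 = -4764251/123297 - 64 = -12655259/123297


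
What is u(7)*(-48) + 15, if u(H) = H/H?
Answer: -33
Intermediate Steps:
u(H) = 1
u(7)*(-48) + 15 = 1*(-48) + 15 = -48 + 15 = -33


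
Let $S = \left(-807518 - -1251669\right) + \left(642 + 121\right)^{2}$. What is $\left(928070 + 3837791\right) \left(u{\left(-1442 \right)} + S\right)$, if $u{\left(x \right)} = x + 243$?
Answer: $4885584194181$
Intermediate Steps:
$u{\left(x \right)} = 243 + x$
$S = 1026320$ ($S = \left(-807518 + 1251669\right) + 763^{2} = 444151 + 582169 = 1026320$)
$\left(928070 + 3837791\right) \left(u{\left(-1442 \right)} + S\right) = \left(928070 + 3837791\right) \left(\left(243 - 1442\right) + 1026320\right) = 4765861 \left(-1199 + 1026320\right) = 4765861 \cdot 1025121 = 4885584194181$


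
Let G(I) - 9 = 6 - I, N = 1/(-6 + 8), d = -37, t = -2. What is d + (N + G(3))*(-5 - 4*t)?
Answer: 1/2 ≈ 0.50000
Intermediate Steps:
N = 1/2 ≈ 0.50000
G(I) = 15 - I (G(I) = 9 + (6 - I) = 15 - I)
d + (N + G(3))*(-5 - 4*t) = -37 + (1/2 + (15 - 1*3))*(-5 - 4*(-2)) = -37 + (1/2 + (15 - 3))*(-5 + 8) = -37 + (1/2 + 12)*3 = -37 + (25/2)*3 = -37 + 75/2 = 1/2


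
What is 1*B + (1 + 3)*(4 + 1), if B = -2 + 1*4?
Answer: 22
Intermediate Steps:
B = 2 (B = -2 + 4 = 2)
1*B + (1 + 3)*(4 + 1) = 1*2 + (1 + 3)*(4 + 1) = 2 + 4*5 = 2 + 20 = 22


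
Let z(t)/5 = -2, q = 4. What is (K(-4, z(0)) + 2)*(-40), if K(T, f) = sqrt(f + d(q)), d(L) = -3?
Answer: -80 - 40*I*sqrt(13) ≈ -80.0 - 144.22*I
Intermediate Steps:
z(t) = -10 (z(t) = 5*(-2) = -10)
K(T, f) = sqrt(-3 + f) (K(T, f) = sqrt(f - 3) = sqrt(-3 + f))
(K(-4, z(0)) + 2)*(-40) = (sqrt(-3 - 10) + 2)*(-40) = (sqrt(-13) + 2)*(-40) = (I*sqrt(13) + 2)*(-40) = (2 + I*sqrt(13))*(-40) = -80 - 40*I*sqrt(13)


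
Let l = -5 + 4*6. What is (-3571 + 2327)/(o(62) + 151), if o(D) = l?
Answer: -622/85 ≈ -7.3176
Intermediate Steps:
l = 19 (l = -5 + 24 = 19)
o(D) = 19
(-3571 + 2327)/(o(62) + 151) = (-3571 + 2327)/(19 + 151) = -1244/170 = -1244*1/170 = -622/85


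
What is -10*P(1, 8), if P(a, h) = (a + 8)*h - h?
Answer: -640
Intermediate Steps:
P(a, h) = -h + h*(8 + a) (P(a, h) = (8 + a)*h - h = h*(8 + a) - h = -h + h*(8 + a))
-10*P(1, 8) = -80*(7 + 1) = -80*8 = -10*64 = -640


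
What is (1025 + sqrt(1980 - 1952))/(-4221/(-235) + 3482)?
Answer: 240875/822491 + 470*sqrt(7)/822491 ≈ 0.29437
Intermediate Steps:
(1025 + sqrt(1980 - 1952))/(-4221/(-235) + 3482) = (1025 + sqrt(28))/(-4221*(-1/235) + 3482) = (1025 + 2*sqrt(7))/(4221/235 + 3482) = (1025 + 2*sqrt(7))/(822491/235) = (1025 + 2*sqrt(7))*(235/822491) = 240875/822491 + 470*sqrt(7)/822491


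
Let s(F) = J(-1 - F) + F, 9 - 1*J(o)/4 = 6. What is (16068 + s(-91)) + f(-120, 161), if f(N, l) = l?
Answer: 16150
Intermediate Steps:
J(o) = 12 (J(o) = 36 - 4*6 = 36 - 24 = 12)
s(F) = 12 + F
(16068 + s(-91)) + f(-120, 161) = (16068 + (12 - 91)) + 161 = (16068 - 79) + 161 = 15989 + 161 = 16150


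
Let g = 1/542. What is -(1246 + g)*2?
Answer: -675333/271 ≈ -2492.0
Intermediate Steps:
g = 1/542 ≈ 0.0018450
-(1246 + g)*2 = -(1246 + 1/542)*2 = -675333*2/542 = -1*675333/271 = -675333/271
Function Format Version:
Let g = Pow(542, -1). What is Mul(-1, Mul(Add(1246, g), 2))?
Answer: Rational(-675333, 271) ≈ -2492.0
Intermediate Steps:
g = Rational(1, 542) ≈ 0.0018450
Mul(-1, Mul(Add(1246, g), 2)) = Mul(-1, Mul(Add(1246, Rational(1, 542)), 2)) = Mul(-1, Mul(Rational(675333, 542), 2)) = Mul(-1, Rational(675333, 271)) = Rational(-675333, 271)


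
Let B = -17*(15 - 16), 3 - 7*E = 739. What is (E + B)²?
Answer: 380689/49 ≈ 7769.2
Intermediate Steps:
E = -736/7 (E = 3/7 - ⅐*739 = 3/7 - 739/7 = -736/7 ≈ -105.14)
B = 17 (B = -17*(-1) = 17)
(E + B)² = (-736/7 + 17)² = (-617/7)² = 380689/49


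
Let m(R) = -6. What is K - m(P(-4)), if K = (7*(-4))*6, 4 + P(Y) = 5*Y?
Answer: -162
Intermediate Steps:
P(Y) = -4 + 5*Y
K = -168 (K = -28*6 = -168)
K - m(P(-4)) = -168 - 1*(-6) = -168 + 6 = -162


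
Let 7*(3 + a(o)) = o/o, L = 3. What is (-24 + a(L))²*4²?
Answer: 565504/49 ≈ 11541.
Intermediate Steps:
a(o) = -20/7 (a(o) = -3 + (o/o)/7 = -3 + (⅐)*1 = -3 + ⅐ = -20/7)
(-24 + a(L))²*4² = (-24 - 20/7)²*4² = (-188/7)²*16 = (35344/49)*16 = 565504/49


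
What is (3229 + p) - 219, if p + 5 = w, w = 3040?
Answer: 6045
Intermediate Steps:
p = 3035 (p = -5 + 3040 = 3035)
(3229 + p) - 219 = (3229 + 3035) - 219 = 6264 - 219 = 6045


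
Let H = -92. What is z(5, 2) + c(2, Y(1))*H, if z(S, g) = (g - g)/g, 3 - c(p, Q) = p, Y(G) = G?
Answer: -92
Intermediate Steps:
c(p, Q) = 3 - p
z(S, g) = 0 (z(S, g) = 0/g = 0)
z(5, 2) + c(2, Y(1))*H = 0 + (3 - 1*2)*(-92) = 0 + (3 - 2)*(-92) = 0 + 1*(-92) = 0 - 92 = -92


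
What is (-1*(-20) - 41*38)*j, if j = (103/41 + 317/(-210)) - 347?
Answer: 2290879453/4305 ≈ 5.3214e+5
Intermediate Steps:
j = -2979037/8610 (j = (103*(1/41) + 317*(-1/210)) - 347 = (103/41 - 317/210) - 347 = 8633/8610 - 347 = -2979037/8610 ≈ -346.00)
(-1*(-20) - 41*38)*j = (-1*(-20) - 41*38)*(-2979037/8610) = (20 - 1558)*(-2979037/8610) = -1538*(-2979037/8610) = 2290879453/4305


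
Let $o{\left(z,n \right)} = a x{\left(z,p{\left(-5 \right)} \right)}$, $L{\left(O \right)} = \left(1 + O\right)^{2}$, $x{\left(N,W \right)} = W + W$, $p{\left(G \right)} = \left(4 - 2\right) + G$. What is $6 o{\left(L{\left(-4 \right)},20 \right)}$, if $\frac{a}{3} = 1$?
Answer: $-108$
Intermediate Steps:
$p{\left(G \right)} = 2 + G$
$a = 3$ ($a = 3 \cdot 1 = 3$)
$x{\left(N,W \right)} = 2 W$
$o{\left(z,n \right)} = -18$ ($o{\left(z,n \right)} = 3 \cdot 2 \left(2 - 5\right) = 3 \cdot 2 \left(-3\right) = 3 \left(-6\right) = -18$)
$6 o{\left(L{\left(-4 \right)},20 \right)} = 6 \left(-18\right) = -108$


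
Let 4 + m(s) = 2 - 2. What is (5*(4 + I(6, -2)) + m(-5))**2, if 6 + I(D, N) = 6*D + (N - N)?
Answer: 27556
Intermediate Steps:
I(D, N) = -6 + 6*D (I(D, N) = -6 + (6*D + (N - N)) = -6 + (6*D + 0) = -6 + 6*D)
m(s) = -4 (m(s) = -4 + (2 - 2) = -4 + 0 = -4)
(5*(4 + I(6, -2)) + m(-5))**2 = (5*(4 + (-6 + 6*6)) - 4)**2 = (5*(4 + (-6 + 36)) - 4)**2 = (5*(4 + 30) - 4)**2 = (5*34 - 4)**2 = (170 - 4)**2 = 166**2 = 27556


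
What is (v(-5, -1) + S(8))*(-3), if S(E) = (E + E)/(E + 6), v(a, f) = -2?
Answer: 18/7 ≈ 2.5714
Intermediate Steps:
S(E) = 2*E/(6 + E) (S(E) = (2*E)/(6 + E) = 2*E/(6 + E))
(v(-5, -1) + S(8))*(-3) = (-2 + 2*8/(6 + 8))*(-3) = (-2 + 2*8/14)*(-3) = (-2 + 2*8*(1/14))*(-3) = (-2 + 8/7)*(-3) = -6/7*(-3) = 18/7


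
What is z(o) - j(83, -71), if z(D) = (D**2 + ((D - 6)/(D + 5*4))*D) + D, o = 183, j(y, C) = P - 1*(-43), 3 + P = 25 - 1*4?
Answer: 6855424/203 ≈ 33771.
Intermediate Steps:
P = 18 (P = -3 + (25 - 1*4) = -3 + (25 - 4) = -3 + 21 = 18)
j(y, C) = 61 (j(y, C) = 18 - 1*(-43) = 18 + 43 = 61)
z(D) = D + D**2 + D*(-6 + D)/(20 + D) (z(D) = (D**2 + ((-6 + D)/(D + 20))*D) + D = (D**2 + ((-6 + D)/(20 + D))*D) + D = (D**2 + D*(-6 + D)/(20 + D)) + D = D + D**2 + D*(-6 + D)/(20 + D))
z(o) - j(83, -71) = 183*(14 + 183**2 + 22*183)/(20 + 183) - 1*61 = 183*(14 + 33489 + 4026)/203 - 61 = 183*(1/203)*37529 - 61 = 6867807/203 - 61 = 6855424/203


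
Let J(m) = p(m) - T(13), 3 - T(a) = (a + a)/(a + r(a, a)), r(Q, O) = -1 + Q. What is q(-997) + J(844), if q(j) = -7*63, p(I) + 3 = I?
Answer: 9951/25 ≈ 398.04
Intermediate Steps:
T(a) = 3 - 2*a/(-1 + 2*a) (T(a) = 3 - (a + a)/(a + (-1 + a)) = 3 - 2*a/(-1 + 2*a))
p(I) = -3 + I
q(j) = -441
J(m) = -124/25 + m (J(m) = (-3 + m) - (-3 + 4*13)/(-1 + 2*13) = (-3 + m) - (-3 + 52)/(-1 + 26) = (-3 + m) - 49/25 = -124/25 + m)
q(-997) + J(844) = -441 + (-124/25 + 844) = -441 + 20976/25 = 9951/25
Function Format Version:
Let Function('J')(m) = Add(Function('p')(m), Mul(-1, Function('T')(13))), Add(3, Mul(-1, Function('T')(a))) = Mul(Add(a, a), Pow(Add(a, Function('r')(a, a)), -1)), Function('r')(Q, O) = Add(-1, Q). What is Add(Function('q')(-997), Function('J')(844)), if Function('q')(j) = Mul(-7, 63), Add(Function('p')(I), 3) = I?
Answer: Rational(9951, 25) ≈ 398.04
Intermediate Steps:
Function('T')(a) = Add(3, Mul(-2, a, Pow(Add(-1, Mul(2, a)), -1))) (Function('T')(a) = Add(3, Mul(-1, Mul(Add(a, a), Pow(Add(a, Add(-1, a)), -1)))) = Add(3, Mul(-1, Mul(Mul(2, a), Pow(Add(-1, Mul(2, a)), -1)))) = Add(3, Mul(-1, Mul(2, a, Pow(Add(-1, Mul(2, a)), -1)))) = Add(3, Mul(-2, a, Pow(Add(-1, Mul(2, a)), -1))))
Function('p')(I) = Add(-3, I)
Function('q')(j) = -441
Function('J')(m) = Add(Rational(-124, 25), m) (Function('J')(m) = Add(Add(-3, m), Mul(-1, Mul(Pow(Add(-1, Mul(2, 13)), -1), Add(-3, Mul(4, 13))))) = Add(Add(-3, m), Mul(-1, Mul(Pow(Add(-1, 26), -1), Add(-3, 52)))) = Add(Add(-3, m), Mul(-1, Mul(Pow(25, -1), 49))) = Add(Add(-3, m), Mul(-1, Mul(Rational(1, 25), 49))) = Add(Add(-3, m), Mul(-1, Rational(49, 25))) = Add(Add(-3, m), Rational(-49, 25)) = Add(Rational(-124, 25), m))
Add(Function('q')(-997), Function('J')(844)) = Add(-441, Add(Rational(-124, 25), 844)) = Add(-441, Rational(20976, 25)) = Rational(9951, 25)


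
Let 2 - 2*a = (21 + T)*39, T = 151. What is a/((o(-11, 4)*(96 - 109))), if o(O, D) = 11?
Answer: 3353/143 ≈ 23.448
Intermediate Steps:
a = -3353 (a = 1 - (21 + 151)*39/2 = 1 - 86*39 = 1 - ½*6708 = 1 - 3354 = -3353)
a/((o(-11, 4)*(96 - 109))) = -3353*1/(11*(96 - 109)) = -3353/(11*(-13)) = -3353/(-143) = -3353*(-1/143) = 3353/143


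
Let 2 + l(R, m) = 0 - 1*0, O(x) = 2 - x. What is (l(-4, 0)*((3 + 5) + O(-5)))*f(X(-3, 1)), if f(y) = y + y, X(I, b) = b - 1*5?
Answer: 240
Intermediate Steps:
X(I, b) = -5 + b (X(I, b) = b - 5 = -5 + b)
f(y) = 2*y
l(R, m) = -2 (l(R, m) = -2 + (0 - 1*0) = -2 + (0 + 0) = -2 + 0 = -2)
(l(-4, 0)*((3 + 5) + O(-5)))*f(X(-3, 1)) = (-2*((3 + 5) + (2 - 1*(-5))))*(2*(-5 + 1)) = (-2*(8 + (2 + 5)))*(2*(-4)) = -2*(8 + 7)*(-8) = -2*15*(-8) = -30*(-8) = 240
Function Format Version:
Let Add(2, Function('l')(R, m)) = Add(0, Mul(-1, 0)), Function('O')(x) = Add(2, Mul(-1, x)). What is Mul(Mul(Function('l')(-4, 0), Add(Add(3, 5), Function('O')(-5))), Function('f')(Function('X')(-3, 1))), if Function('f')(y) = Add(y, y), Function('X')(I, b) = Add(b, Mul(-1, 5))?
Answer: 240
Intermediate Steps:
Function('X')(I, b) = Add(-5, b) (Function('X')(I, b) = Add(b, -5) = Add(-5, b))
Function('f')(y) = Mul(2, y)
Function('l')(R, m) = -2 (Function('l')(R, m) = Add(-2, Add(0, Mul(-1, 0))) = Add(-2, Add(0, 0)) = Add(-2, 0) = -2)
Mul(Mul(Function('l')(-4, 0), Add(Add(3, 5), Function('O')(-5))), Function('f')(Function('X')(-3, 1))) = Mul(Mul(-2, Add(Add(3, 5), Add(2, Mul(-1, -5)))), Mul(2, Add(-5, 1))) = Mul(Mul(-2, Add(8, Add(2, 5))), Mul(2, -4)) = Mul(Mul(-2, Add(8, 7)), -8) = Mul(Mul(-2, 15), -8) = Mul(-30, -8) = 240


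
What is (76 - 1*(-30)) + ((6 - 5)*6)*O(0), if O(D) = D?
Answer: 106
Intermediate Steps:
(76 - 1*(-30)) + ((6 - 5)*6)*O(0) = (76 - 1*(-30)) + ((6 - 5)*6)*0 = (76 + 30) + (1*6)*0 = 106 + 6*0 = 106 + 0 = 106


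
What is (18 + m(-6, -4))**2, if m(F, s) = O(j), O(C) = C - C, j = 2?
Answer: 324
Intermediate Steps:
O(C) = 0
m(F, s) = 0
(18 + m(-6, -4))**2 = (18 + 0)**2 = 18**2 = 324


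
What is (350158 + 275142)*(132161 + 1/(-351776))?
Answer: 7267716194938875/87944 ≈ 8.2640e+10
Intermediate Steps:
(350158 + 275142)*(132161 + 1/(-351776)) = 625300*(132161 - 1/351776) = 625300*(46491067935/351776) = 7267716194938875/87944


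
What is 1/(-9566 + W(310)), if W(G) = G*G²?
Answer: 1/29781434 ≈ 3.3578e-8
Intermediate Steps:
W(G) = G³
1/(-9566 + W(310)) = 1/(-9566 + 310³) = 1/(-9566 + 29791000) = 1/29781434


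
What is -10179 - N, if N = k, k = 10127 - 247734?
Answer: 227428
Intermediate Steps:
k = -237607
N = -237607
-10179 - N = -10179 - 1*(-237607) = -10179 + 237607 = 227428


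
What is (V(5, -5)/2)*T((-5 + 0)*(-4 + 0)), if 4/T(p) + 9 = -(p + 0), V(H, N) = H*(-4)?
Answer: 40/29 ≈ 1.3793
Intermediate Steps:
V(H, N) = -4*H
T(p) = 4/(-9 - p) (T(p) = 4/(-9 - (p + 0)) = 4/(-9 - p))
(V(5, -5)/2)*T((-5 + 0)*(-4 + 0)) = (-4*5/2)*(-4/(9 + (-5 + 0)*(-4 + 0))) = (-20*½)*(-4/(9 - 5*(-4))) = -(-40)/(9 + 20) = -(-40)/29 = -10*(-4/29) = 40/29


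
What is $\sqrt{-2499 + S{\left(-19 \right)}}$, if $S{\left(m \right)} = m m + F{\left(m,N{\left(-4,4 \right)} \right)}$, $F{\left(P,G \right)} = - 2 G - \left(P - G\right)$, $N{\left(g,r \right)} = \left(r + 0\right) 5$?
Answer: $i \sqrt{2139} \approx 46.249 i$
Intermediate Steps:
$N{\left(g,r \right)} = 5 r$ ($N{\left(g,r \right)} = r 5 = 5 r$)
$F{\left(P,G \right)} = - G - P$ ($F{\left(P,G \right)} = - 2 G + \left(G - P\right) = - G - P$)
$S{\left(m \right)} = -20 + m^{2} - m$ ($S{\left(m \right)} = m m - \left(20 + m\right) = m^{2} - \left(20 + m\right) = -20 + m^{2} - m$)
$\sqrt{-2499 + S{\left(-19 \right)}} = \sqrt{-2499 - \left(1 - 361\right)} = \sqrt{-2499 + \left(-20 + 361 + 19\right)} = \sqrt{-2499 + 360} = \sqrt{-2139} = i \sqrt{2139}$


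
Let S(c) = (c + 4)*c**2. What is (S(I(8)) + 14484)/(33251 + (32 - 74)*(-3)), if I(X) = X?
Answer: 15252/33377 ≈ 0.45696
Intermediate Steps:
S(c) = c**2*(4 + c) (S(c) = (4 + c)*c**2 = c**2*(4 + c))
(S(I(8)) + 14484)/(33251 + (32 - 74)*(-3)) = (8**2*(4 + 8) + 14484)/(33251 + (32 - 74)*(-3)) = (64*12 + 14484)/(33251 - 42*(-3)) = (768 + 14484)/(33251 + 126) = 15252/33377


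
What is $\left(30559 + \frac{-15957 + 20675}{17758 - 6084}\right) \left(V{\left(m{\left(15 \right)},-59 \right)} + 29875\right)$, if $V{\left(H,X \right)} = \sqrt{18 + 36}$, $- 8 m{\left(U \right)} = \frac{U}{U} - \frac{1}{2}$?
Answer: $\frac{5328960354750}{5837} + \frac{535125726 \sqrt{6}}{5837} \approx 9.1319 \cdot 10^{8}$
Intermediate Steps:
$m{\left(U \right)} = - \frac{1}{16}$ ($m{\left(U \right)} = - \frac{\frac{U}{U} - \frac{1}{2}}{8} = - \frac{1 - \frac{1}{2}}{8} = \left(- \frac{1}{8}\right) \frac{1}{2} = - \frac{1}{16}$)
$V{\left(H,X \right)} = 3 \sqrt{6}$ ($V{\left(H,X \right)} = \sqrt{54} = 3 \sqrt{6}$)
$\left(30559 + \frac{-15957 + 20675}{17758 - 6084}\right) \left(V{\left(m{\left(15 \right)},-59 \right)} + 29875\right) = \left(30559 + \frac{-15957 + 20675}{17758 - 6084}\right) \left(3 \sqrt{6} + 29875\right) = \left(30559 + \frac{4718}{11674}\right) \left(29875 + 3 \sqrt{6}\right) = \left(30559 + 4718 \cdot \frac{1}{11674}\right) \left(29875 + 3 \sqrt{6}\right) = \left(30559 + \frac{2359}{5837}\right) \left(29875 + 3 \sqrt{6}\right) = \frac{178375242 \left(29875 + 3 \sqrt{6}\right)}{5837} = \frac{5328960354750}{5837} + \frac{535125726 \sqrt{6}}{5837}$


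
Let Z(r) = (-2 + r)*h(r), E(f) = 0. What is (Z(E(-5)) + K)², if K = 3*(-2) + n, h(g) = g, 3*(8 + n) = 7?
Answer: 1225/9 ≈ 136.11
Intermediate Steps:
n = -17/3 (n = -8 + (⅓)*7 = -8 + 7/3 = -17/3 ≈ -5.6667)
Z(r) = r*(-2 + r) (Z(r) = (-2 + r)*r = r*(-2 + r))
K = -35/3 (K = 3*(-2) - 17/3 = -6 - 17/3 = -35/3 ≈ -11.667)
(Z(E(-5)) + K)² = (0*(-2 + 0) - 35/3)² = (0*(-2) - 35/3)² = (0 - 35/3)² = (-35/3)² = 1225/9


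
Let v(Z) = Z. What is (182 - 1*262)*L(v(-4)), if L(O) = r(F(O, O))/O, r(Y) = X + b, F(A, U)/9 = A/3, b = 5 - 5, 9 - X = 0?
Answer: 180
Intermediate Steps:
X = 9 (X = 9 - 1*0 = 9 + 0 = 9)
b = 0
F(A, U) = 3*A (F(A, U) = 9*(A/3) = 3*A)
r(Y) = 9 (r(Y) = 9 + 0 = 9)
L(O) = 9/O
(182 - 1*262)*L(v(-4)) = (182 - 1*262)*(9/(-4)) = (182 - 262)*(9*(-1/4)) = -80*(-9/4) = 180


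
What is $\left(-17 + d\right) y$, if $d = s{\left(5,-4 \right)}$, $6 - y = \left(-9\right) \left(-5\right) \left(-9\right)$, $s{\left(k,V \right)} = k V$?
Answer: $-15207$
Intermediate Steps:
$s{\left(k,V \right)} = V k$
$y = 411$ ($y = 6 - \left(-9\right) \left(-5\right) \left(-9\right) = 6 - 45 \left(-9\right) = 6 - -405 = 6 + 405 = 411$)
$d = -20$ ($d = \left(-4\right) 5 = -20$)
$\left(-17 + d\right) y = \left(-17 - 20\right) 411 = \left(-37\right) 411 = -15207$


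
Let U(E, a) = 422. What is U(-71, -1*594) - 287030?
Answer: -286608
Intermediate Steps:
U(-71, -1*594) - 287030 = 422 - 287030 = -286608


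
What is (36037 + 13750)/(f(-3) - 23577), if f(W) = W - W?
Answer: -49787/23577 ≈ -2.1117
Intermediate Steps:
f(W) = 0
(36037 + 13750)/(f(-3) - 23577) = (36037 + 13750)/(0 - 23577) = 49787/(-23577) = 49787*(-1/23577) = -49787/23577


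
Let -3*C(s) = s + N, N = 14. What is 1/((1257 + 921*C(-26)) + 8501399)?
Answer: 1/8506340 ≈ 1.1756e-7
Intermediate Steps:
C(s) = -14/3 - s/3 (C(s) = -(s + 14)/3 = -(14 + s)/3 = -14/3 - s/3)
1/((1257 + 921*C(-26)) + 8501399) = 1/((1257 + 921*(-14/3 - ⅓*(-26))) + 8501399) = 1/((1257 + 921*(-14/3 + 26/3)) + 8501399) = 1/((1257 + 921*4) + 8501399) = 1/((1257 + 3684) + 8501399) = 1/(4941 + 8501399) = 1/8506340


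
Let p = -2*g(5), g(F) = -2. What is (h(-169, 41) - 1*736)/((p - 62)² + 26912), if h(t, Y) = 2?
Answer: -367/15138 ≈ -0.024244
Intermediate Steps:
p = 4 (p = -2*(-2) = 4)
(h(-169, 41) - 1*736)/((p - 62)² + 26912) = (2 - 1*736)/((4 - 62)² + 26912) = (2 - 736)/((-58)² + 26912) = -734/(3364 + 26912) = -734/30276 = -734*1/30276 = -367/15138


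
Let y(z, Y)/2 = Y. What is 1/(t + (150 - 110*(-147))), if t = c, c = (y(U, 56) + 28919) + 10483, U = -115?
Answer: 1/55834 ≈ 1.7910e-5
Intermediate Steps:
y(z, Y) = 2*Y
c = 39514 (c = (2*56 + 28919) + 10483 = (112 + 28919) + 10483 = 29031 + 10483 = 39514)
t = 39514
1/(t + (150 - 110*(-147))) = 1/(39514 + (150 - 110*(-147))) = 1/(39514 + (150 + 16170)) = 1/(39514 + 16320) = 1/55834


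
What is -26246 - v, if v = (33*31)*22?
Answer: -48752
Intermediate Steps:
v = 22506 (v = 1023*22 = 22506)
-26246 - v = -26246 - 1*22506 = -26246 - 22506 = -48752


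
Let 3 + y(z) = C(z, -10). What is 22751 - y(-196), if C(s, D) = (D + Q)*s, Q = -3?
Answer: 20206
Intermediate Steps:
C(s, D) = s*(-3 + D) (C(s, D) = (D - 3)*s = (-3 + D)*s = s*(-3 + D))
y(z) = -3 - 13*z (y(z) = -3 + z*(-3 - 10) = -3 + z*(-13) = -3 - 13*z)
22751 - y(-196) = 22751 - (-3 - 13*(-196)) = 22751 - (-3 + 2548) = 22751 - 1*2545 = 22751 - 2545 = 20206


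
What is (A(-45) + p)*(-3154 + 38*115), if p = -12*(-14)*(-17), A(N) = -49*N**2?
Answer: -124130496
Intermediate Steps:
p = -2856 (p = 168*(-17) = -2856)
(A(-45) + p)*(-3154 + 38*115) = (-49*(-45)**2 - 2856)*(-3154 + 38*115) = (-49*2025 - 2856)*(-3154 + 4370) = (-99225 - 2856)*1216 = -102081*1216 = -124130496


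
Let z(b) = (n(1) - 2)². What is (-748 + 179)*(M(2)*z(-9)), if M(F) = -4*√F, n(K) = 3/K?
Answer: 2276*√2 ≈ 3218.8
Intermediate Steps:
z(b) = 1 (z(b) = (3/1 - 2)² = (3*1 - 2)² = (3 - 2)² = 1² = 1)
(-748 + 179)*(M(2)*z(-9)) = (-748 + 179)*(-4*√2*1) = -(-2276)*√2 = 2276*√2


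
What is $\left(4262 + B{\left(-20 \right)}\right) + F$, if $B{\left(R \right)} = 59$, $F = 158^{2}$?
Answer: $29285$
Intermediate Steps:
$F = 24964$
$\left(4262 + B{\left(-20 \right)}\right) + F = \left(4262 + 59\right) + 24964 = 4321 + 24964 = 29285$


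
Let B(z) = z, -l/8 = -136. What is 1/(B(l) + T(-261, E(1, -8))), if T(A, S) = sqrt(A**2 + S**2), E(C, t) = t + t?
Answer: 1088/1115367 - sqrt(68377)/1115367 ≈ 0.00074102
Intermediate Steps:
l = 1088 (l = -8*(-136) = 1088)
E(C, t) = 2*t
1/(B(l) + T(-261, E(1, -8))) = 1/(1088 + sqrt((-261)**2 + (2*(-8))**2)) = 1/(1088 + sqrt(68121 + (-16)**2)) = 1/(1088 + sqrt(68121 + 256)) = 1/(1088 + sqrt(68377))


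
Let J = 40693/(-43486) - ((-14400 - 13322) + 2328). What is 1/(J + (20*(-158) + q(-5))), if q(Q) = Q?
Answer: 43486/966609601 ≈ 4.4988e-5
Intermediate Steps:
J = 1104242791/43486 (J = 40693*(-1/43486) - (-27722 + 2328) = -40693/43486 - 1*(-25394) = -40693/43486 + 25394 = 1104242791/43486 ≈ 25393.)
1/(J + (20*(-158) + q(-5))) = 1/(1104242791/43486 + (20*(-158) - 5)) = 1/(1104242791/43486 + (-3160 - 5)) = 1/(1104242791/43486 - 3165) = 1/(966609601/43486) = 43486/966609601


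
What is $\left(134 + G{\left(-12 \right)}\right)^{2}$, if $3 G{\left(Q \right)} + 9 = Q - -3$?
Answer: $16384$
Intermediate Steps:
$G{\left(Q \right)} = -2 + \frac{Q}{3}$ ($G{\left(Q \right)} = -3 + \frac{Q - -3}{3} = -3 + \frac{Q + 3}{3} = -3 + \frac{3 + Q}{3} = -3 + \left(1 + \frac{Q}{3}\right) = -2 + \frac{Q}{3}$)
$\left(134 + G{\left(-12 \right)}\right)^{2} = \left(134 + \left(-2 + \frac{1}{3} \left(-12\right)\right)\right)^{2} = \left(134 - 6\right)^{2} = 128^{2} = 16384$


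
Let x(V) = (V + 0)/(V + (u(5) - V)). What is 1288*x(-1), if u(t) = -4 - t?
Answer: 1288/9 ≈ 143.11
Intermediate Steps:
x(V) = -V/9 (x(V) = (V + 0)/(V + ((-4 - 1*5) - V)) = V/(V + ((-4 - 5) - V)) = V/(V + (-9 - V)) = V/(-9) = V*(-1/9) = -V/9)
1288*x(-1) = 1288*(-1/9*(-1)) = 1288*(1/9) = 1288/9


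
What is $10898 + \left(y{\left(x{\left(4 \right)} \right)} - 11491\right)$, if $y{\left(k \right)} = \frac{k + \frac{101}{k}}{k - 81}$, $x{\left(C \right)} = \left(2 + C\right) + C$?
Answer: $- \frac{421231}{710} \approx -593.28$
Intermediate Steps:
$x{\left(C \right)} = 2 + 2 C$
$y{\left(k \right)} = \frac{k + \frac{101}{k}}{-81 + k}$
$10898 + \left(y{\left(x{\left(4 \right)} \right)} - 11491\right) = 10898 - \left(11491 - \frac{101 + \left(2 + 2 \cdot 4\right)^{2}}{\left(2 + 2 \cdot 4\right) \left(-81 + \left(2 + 2 \cdot 4\right)\right)}\right) = 10898 - \left(11491 - \frac{101 + \left(2 + 8\right)^{2}}{\left(2 + 8\right) \left(-81 + \left(2 + 8\right)\right)}\right) = 10898 - \left(11491 - \frac{101 + 10^{2}}{10 \left(-81 + 10\right)}\right) = 10898 - \left(11491 - \frac{101 + 100}{10 \left(-71\right)}\right) = 10898 - \left(11491 + \frac{1}{710} \cdot 201\right) = 10898 - \frac{8158811}{710} = - \frac{421231}{710}$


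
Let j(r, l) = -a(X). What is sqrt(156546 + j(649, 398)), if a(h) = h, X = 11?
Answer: sqrt(156535) ≈ 395.65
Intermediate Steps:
j(r, l) = -11 (j(r, l) = -1*11 = -11)
sqrt(156546 + j(649, 398)) = sqrt(156546 - 11) = sqrt(156535)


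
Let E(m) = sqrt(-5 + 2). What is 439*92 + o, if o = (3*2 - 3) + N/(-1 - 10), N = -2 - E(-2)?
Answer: 444303/11 + I*sqrt(3)/11 ≈ 40391.0 + 0.15746*I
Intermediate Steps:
E(m) = I*sqrt(3) (E(m) = sqrt(-3) = I*sqrt(3))
N = -2 - I*sqrt(3) ≈ -2.0 - 1.732*I
o = 35/11 + I*sqrt(3)/11 (o = (3*2 - 3) + (-2 - I*sqrt(3))/(-1 - 10) = (6 - 3) + (-2 - I*sqrt(3))/(-11) = 3 - (-2 - I*sqrt(3))/11 = 3 + (2/11 + I*sqrt(3)/11) = 35/11 + I*sqrt(3)/11 ≈ 3.1818 + 0.15746*I)
439*92 + o = 439*92 + (35/11 + I*sqrt(3)/11) = 40388 + (35/11 + I*sqrt(3)/11) = 444303/11 + I*sqrt(3)/11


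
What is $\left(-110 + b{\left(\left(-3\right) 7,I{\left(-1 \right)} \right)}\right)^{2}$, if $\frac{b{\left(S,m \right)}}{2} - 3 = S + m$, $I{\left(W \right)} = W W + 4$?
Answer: $18496$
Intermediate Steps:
$I{\left(W \right)} = 4 + W^{2}$ ($I{\left(W \right)} = W^{2} + 4 = 4 + W^{2}$)
$b{\left(S,m \right)} = 6 + 2 S + 2 m$ ($b{\left(S,m \right)} = 6 + 2 \left(S + m\right) = 6 + \left(2 S + 2 m\right) = 6 + 2 S + 2 m$)
$\left(-110 + b{\left(\left(-3\right) 7,I{\left(-1 \right)} \right)}\right)^{2} = \left(-110 + \left(6 + 2 \left(\left(-3\right) 7\right) + 2 \left(4 + \left(-1\right)^{2}\right)\right)\right)^{2} = \left(-110 + \left(6 + 2 \left(-21\right) + 2 \left(4 + 1\right)\right)\right)^{2} = \left(-110 + \left(6 - 42 + 2 \cdot 5\right)\right)^{2} = \left(-110 + \left(6 - 42 + 10\right)\right)^{2} = \left(-110 - 26\right)^{2} = \left(-136\right)^{2} = 18496$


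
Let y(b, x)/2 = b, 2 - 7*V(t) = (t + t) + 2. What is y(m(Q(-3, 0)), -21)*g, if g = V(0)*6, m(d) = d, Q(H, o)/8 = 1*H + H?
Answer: 0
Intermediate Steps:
Q(H, o) = 16*H (Q(H, o) = 8*(1*H + H) = 8*(H + H) = 8*(2*H) = 16*H)
V(t) = -2*t/7 (V(t) = 2/7 - ((t + t) + 2)/7 = 2/7 - (2*t + 2)/7 = 2/7 - (2 + 2*t)/7 = 2/7 + (-2/7 - 2*t/7) = -2*t/7)
y(b, x) = 2*b
g = 0 (g = -2/7*0*6 = 0*6 = 0)
y(m(Q(-3, 0)), -21)*g = (2*(16*(-3)))*0 = (2*(-48))*0 = -96*0 = 0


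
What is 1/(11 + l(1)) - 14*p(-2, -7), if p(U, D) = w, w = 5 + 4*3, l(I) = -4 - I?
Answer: -1427/6 ≈ -237.83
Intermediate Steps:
w = 17 (w = 5 + 12 = 17)
p(U, D) = 17
1/(11 + l(1)) - 14*p(-2, -7) = 1/(11 + (-4 - 1*1)) - 14*17 = 1/(11 + (-4 - 1)) - 238 = 1/(11 - 5) - 238 = 1/6 - 238 = ⅙ - 238 = -1427/6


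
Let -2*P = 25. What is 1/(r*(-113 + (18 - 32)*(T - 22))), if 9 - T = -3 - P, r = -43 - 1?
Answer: -1/8888 ≈ -0.00011251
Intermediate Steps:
r = -44
P = -25/2 (P = -½*25 = -25/2 ≈ -12.500)
T = -½ (T = 9 - (-3 - 1*(-25/2)) = 9 - (-3 + 25/2) = 9 - 1*19/2 = 9 - 19/2 = -½ ≈ -0.50000)
1/(r*(-113 + (18 - 32)*(T - 22))) = 1/(-44*(-113 + (18 - 32)*(-½ - 22))) = 1/(-44*(-113 - 14*(-45/2))) = 1/(-44*(-113 + 315)) = 1/(-44*202) = 1/(-8888) = -1/8888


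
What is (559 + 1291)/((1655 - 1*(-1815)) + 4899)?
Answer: 1850/8369 ≈ 0.22105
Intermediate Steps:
(559 + 1291)/((1655 - 1*(-1815)) + 4899) = 1850/((1655 + 1815) + 4899) = 1850/(3470 + 4899) = 1850/8369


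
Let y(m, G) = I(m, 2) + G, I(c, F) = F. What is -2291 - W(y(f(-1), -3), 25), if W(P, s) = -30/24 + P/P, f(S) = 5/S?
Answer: -9163/4 ≈ -2290.8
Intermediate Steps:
y(m, G) = 2 + G
W(P, s) = -¼ (W(P, s) = -30*1/24 + 1 = -5/4 + 1 = -¼)
-2291 - W(y(f(-1), -3), 25) = -2291 - 1*(-¼) = -2291 + ¼ = -9163/4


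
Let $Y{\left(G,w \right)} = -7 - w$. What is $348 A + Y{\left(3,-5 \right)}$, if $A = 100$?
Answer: $34798$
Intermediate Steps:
$348 A + Y{\left(3,-5 \right)} = 348 \cdot 100 - 2 = 34800 + \left(-7 + 5\right) = 34800 - 2 = 34798$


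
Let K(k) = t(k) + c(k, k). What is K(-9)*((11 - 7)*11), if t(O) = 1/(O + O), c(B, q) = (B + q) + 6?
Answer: -4774/9 ≈ -530.44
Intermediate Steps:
c(B, q) = 6 + B + q
t(O) = 1/(2*O)
K(k) = 6 + 1/(2*k) + 2*k (K(k) = 1/(2*k) + (6 + k + k) = 1/(2*k) + (6 + 2*k) = 6 + 1/(2*k) + 2*k)
K(-9)*((11 - 7)*11) = (6 + (1/2)/(-9) + 2*(-9))*((11 - 7)*11) = (6 + (1/2)*(-1/9) - 18)*(4*11) = (6 - 1/18 - 18)*44 = -217/18*44 = -4774/9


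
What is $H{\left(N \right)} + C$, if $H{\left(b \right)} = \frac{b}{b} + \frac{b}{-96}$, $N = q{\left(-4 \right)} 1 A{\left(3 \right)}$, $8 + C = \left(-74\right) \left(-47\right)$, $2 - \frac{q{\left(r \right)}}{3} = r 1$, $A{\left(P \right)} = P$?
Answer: $\frac{55527}{16} \approx 3470.4$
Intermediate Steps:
$q{\left(r \right)} = 6 - 3 r$ ($q{\left(r \right)} = 6 - 3 r 1 = 6 - 3 r$)
$C = 3470$ ($C = -8 - -3478 = -8 + 3478 = 3470$)
$N = 54$ ($N = \left(6 - -12\right) 1 \cdot 3 = \left(6 + 12\right) 1 \cdot 3 = 18 \cdot 1 \cdot 3 = 18 \cdot 3 = 54$)
$H{\left(b \right)} = 1 - \frac{b}{96}$ ($H{\left(b \right)} = 1 + b \left(- \frac{1}{96}\right) = 1 - \frac{b}{96}$)
$H{\left(N \right)} + C = \left(1 - \frac{9}{16}\right) + 3470 = \frac{7}{16} + 3470 = \frac{55527}{16}$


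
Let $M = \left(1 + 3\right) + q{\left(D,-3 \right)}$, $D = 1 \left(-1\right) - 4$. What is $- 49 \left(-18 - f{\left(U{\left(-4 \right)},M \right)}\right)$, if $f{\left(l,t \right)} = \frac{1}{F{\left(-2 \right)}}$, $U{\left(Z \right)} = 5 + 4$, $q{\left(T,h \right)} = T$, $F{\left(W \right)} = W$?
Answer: $\frac{1715}{2} \approx 857.5$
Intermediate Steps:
$D = -5$ ($D = -1 - 4 = -5$)
$U{\left(Z \right)} = 9$
$M = -1$ ($M = \left(1 + 3\right) - 5 = 4 - 5 = -1$)
$f{\left(l,t \right)} = - \frac{1}{2}$ ($f{\left(l,t \right)} = \frac{1}{-2} = - \frac{1}{2}$)
$- 49 \left(-18 - f{\left(U{\left(-4 \right)},M \right)}\right) = - 49 \left(-18 - - \frac{1}{2}\right) = - 49 \left(-18 + \frac{1}{2}\right) = \left(-49\right) \left(- \frac{35}{2}\right) = \frac{1715}{2}$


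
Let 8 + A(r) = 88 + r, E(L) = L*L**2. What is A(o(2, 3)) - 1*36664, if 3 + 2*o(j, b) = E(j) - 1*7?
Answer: -36585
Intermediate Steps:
E(L) = L**3
o(j, b) = -5 + j**3/2 (o(j, b) = -3/2 + (j**3 - 1*7)/2 = -3/2 + (j**3 - 7)/2 = -3/2 + (-7 + j**3)/2 = -3/2 + (-7/2 + j**3/2) = -5 + j**3/2)
A(r) = 80 + r (A(r) = -8 + (88 + r) = 80 + r)
A(o(2, 3)) - 1*36664 = (80 + (-5 + (1/2)*2**3)) - 1*36664 = (80 + (-5 + (1/2)*8)) - 36664 = (80 + (-5 + 4)) - 36664 = (80 - 1) - 36664 = 79 - 36664 = -36585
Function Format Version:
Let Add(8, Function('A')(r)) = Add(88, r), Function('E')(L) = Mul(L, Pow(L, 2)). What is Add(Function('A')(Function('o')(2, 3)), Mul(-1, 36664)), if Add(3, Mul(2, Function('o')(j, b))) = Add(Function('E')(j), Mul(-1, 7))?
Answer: -36585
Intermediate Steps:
Function('E')(L) = Pow(L, 3)
Function('o')(j, b) = Add(-5, Mul(Rational(1, 2), Pow(j, 3))) (Function('o')(j, b) = Add(Rational(-3, 2), Mul(Rational(1, 2), Add(Pow(j, 3), Mul(-1, 7)))) = Add(Rational(-3, 2), Mul(Rational(1, 2), Add(Pow(j, 3), -7))) = Add(Rational(-3, 2), Mul(Rational(1, 2), Add(-7, Pow(j, 3)))) = Add(Rational(-3, 2), Add(Rational(-7, 2), Mul(Rational(1, 2), Pow(j, 3)))) = Add(-5, Mul(Rational(1, 2), Pow(j, 3))))
Function('A')(r) = Add(80, r) (Function('A')(r) = Add(-8, Add(88, r)) = Add(80, r))
Add(Function('A')(Function('o')(2, 3)), Mul(-1, 36664)) = Add(Add(80, Add(-5, Mul(Rational(1, 2), Pow(2, 3)))), Mul(-1, 36664)) = Add(Add(80, Add(-5, Mul(Rational(1, 2), 8))), -36664) = Add(Add(80, Add(-5, 4)), -36664) = Add(Add(80, -1), -36664) = Add(79, -36664) = -36585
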